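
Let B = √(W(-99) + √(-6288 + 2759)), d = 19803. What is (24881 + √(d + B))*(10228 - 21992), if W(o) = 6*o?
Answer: -292700084 - 11764*√(19803 + √(-594 + I*√3529)) ≈ -2.9436e+8 - 1020.0*I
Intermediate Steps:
B = √(-594 + I*√3529) (B = √(6*(-99) + √(-6288 + 2759)) = √(-594 + √(-3529)) = √(-594 + I*√3529) ≈ 1.2172 + 24.402*I)
(24881 + √(d + B))*(10228 - 21992) = (24881 + √(19803 + √(-594 + I*√3529)))*(10228 - 21992) = (24881 + √(19803 + √(-594 + I*√3529)))*(-11764) = -292700084 - 11764*√(19803 + √(-594 + I*√3529))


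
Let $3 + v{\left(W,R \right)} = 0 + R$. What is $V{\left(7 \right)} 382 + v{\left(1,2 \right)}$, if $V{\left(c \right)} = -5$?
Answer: $-1911$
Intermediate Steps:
$v{\left(W,R \right)} = -3 + R$ ($v{\left(W,R \right)} = -3 + \left(0 + R\right) = -3 + R$)
$V{\left(7 \right)} 382 + v{\left(1,2 \right)} = \left(-5\right) 382 + \left(-3 + 2\right) = -1910 - 1 = -1911$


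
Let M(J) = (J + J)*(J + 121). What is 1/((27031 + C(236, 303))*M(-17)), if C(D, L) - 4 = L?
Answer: -1/96667168 ≈ -1.0345e-8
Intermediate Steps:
C(D, L) = 4 + L
M(J) = 2*J*(121 + J) (M(J) = (2*J)*(121 + J) = 2*J*(121 + J))
1/((27031 + C(236, 303))*M(-17)) = 1/((27031 + (4 + 303))*((2*(-17)*(121 - 17)))) = 1/((27031 + 307)*((2*(-17)*104))) = 1/(27338*(-3536)) = (1/27338)*(-1/3536) = -1/96667168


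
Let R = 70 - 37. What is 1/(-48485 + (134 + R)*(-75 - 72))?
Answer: -1/73034 ≈ -1.3692e-5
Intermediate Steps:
R = 33
1/(-48485 + (134 + R)*(-75 - 72)) = 1/(-48485 + (134 + 33)*(-75 - 72)) = 1/(-48485 + 167*(-147)) = 1/(-48485 - 24549) = 1/(-73034) = -1/73034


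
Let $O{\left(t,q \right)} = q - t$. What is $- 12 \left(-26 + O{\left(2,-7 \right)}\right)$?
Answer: $420$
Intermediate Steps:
$- 12 \left(-26 + O{\left(2,-7 \right)}\right) = - 12 \left(-26 - 9\right) = \left(-12\right) \left(-35\right) = 420$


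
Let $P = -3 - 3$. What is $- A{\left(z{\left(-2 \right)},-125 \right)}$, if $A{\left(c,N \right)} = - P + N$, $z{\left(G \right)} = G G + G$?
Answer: $119$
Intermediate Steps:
$P = -6$
$z{\left(G \right)} = G + G^{2}$ ($z{\left(G \right)} = G^{2} + G = G + G^{2}$)
$A{\left(c,N \right)} = 6 + N$ ($A{\left(c,N \right)} = \left(-1\right) \left(-6\right) + N = 6 + N$)
$- A{\left(z{\left(-2 \right)},-125 \right)} = - (6 - 125) = \left(-1\right) \left(-119\right) = 119$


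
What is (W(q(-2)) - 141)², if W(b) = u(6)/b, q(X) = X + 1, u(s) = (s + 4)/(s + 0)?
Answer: 183184/9 ≈ 20354.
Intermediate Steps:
u(s) = (4 + s)/s
q(X) = 1 + X
W(b) = 5/(3*b) (W(b) = ((4 + 6)/6)/b = ((⅙)*10)/b = 5/(3*b))
(W(q(-2)) - 141)² = (5/(3*(1 - 2)) - 141)² = ((5/3)/(-1) - 141)² = ((5/3)*(-1) - 141)² = (-5/3 - 141)² = (-428/3)² = 183184/9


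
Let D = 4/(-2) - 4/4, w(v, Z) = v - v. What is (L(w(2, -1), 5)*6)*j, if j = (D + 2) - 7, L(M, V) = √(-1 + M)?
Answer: -48*I ≈ -48.0*I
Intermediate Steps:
w(v, Z) = 0
D = -3 (D = 4*(-½) - 4*¼ = -2 - 1 = -3)
j = -8 (j = (-3 + 2) - 7 = -1 - 7 = -8)
(L(w(2, -1), 5)*6)*j = (√(-1 + 0)*6)*(-8) = (√(-1)*6)*(-8) = (I*6)*(-8) = (6*I)*(-8) = -48*I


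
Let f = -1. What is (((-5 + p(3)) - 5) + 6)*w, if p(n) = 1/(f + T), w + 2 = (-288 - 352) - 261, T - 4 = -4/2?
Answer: 2709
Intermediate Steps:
T = 2 (T = 4 - 4/2 = 4 - 4*½ = 4 - 2 = 2)
w = -903 (w = -2 + ((-288 - 352) - 261) = -2 + (-640 - 261) = -2 - 901 = -903)
p(n) = 1 (p(n) = 1/(-1 + 2) = 1/1 = 1)
(((-5 + p(3)) - 5) + 6)*w = (((-5 + 1) - 5) + 6)*(-903) = ((-4 - 5) + 6)*(-903) = (-9 + 6)*(-903) = -3*(-903) = 2709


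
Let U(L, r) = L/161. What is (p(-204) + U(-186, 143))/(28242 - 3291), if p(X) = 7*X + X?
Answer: -87646/1339037 ≈ -0.065454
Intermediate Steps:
p(X) = 8*X
U(L, r) = L/161 (U(L, r) = L*(1/161) = L/161)
(p(-204) + U(-186, 143))/(28242 - 3291) = (8*(-204) + (1/161)*(-186))/(28242 - 3291) = (-1632 - 186/161)/24951 = -262938/161*1/24951 = -87646/1339037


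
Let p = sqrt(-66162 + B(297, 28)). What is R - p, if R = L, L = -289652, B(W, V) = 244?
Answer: -289652 - I*sqrt(65918) ≈ -2.8965e+5 - 256.75*I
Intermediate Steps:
R = -289652
p = I*sqrt(65918) (p = sqrt(-66162 + 244) = sqrt(-65918) = I*sqrt(65918) ≈ 256.75*I)
R - p = -289652 - I*sqrt(65918)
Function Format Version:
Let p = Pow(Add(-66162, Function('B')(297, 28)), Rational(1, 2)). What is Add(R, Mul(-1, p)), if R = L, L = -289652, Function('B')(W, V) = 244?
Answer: Add(-289652, Mul(-1, I, Pow(65918, Rational(1, 2)))) ≈ Add(-2.8965e+5, Mul(-256.75, I))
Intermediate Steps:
R = -289652
p = Mul(I, Pow(65918, Rational(1, 2))) (p = Pow(Add(-66162, 244), Rational(1, 2)) = Pow(-65918, Rational(1, 2)) = Mul(I, Pow(65918, Rational(1, 2))) ≈ Mul(256.75, I))
Add(R, Mul(-1, p)) = Add(-289652, Mul(-1, Mul(I, Pow(65918, Rational(1, 2))))) = Add(-289652, Mul(-1, I, Pow(65918, Rational(1, 2))))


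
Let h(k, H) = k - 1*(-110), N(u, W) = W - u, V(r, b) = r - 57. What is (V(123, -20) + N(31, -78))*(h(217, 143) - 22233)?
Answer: 941958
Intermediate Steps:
V(r, b) = -57 + r
h(k, H) = 110 + k (h(k, H) = k + 110 = 110 + k)
(V(123, -20) + N(31, -78))*(h(217, 143) - 22233) = ((-57 + 123) + (-78 - 1*31))*((110 + 217) - 22233) = (66 + (-78 - 31))*(327 - 22233) = (66 - 109)*(-21906) = -43*(-21906) = 941958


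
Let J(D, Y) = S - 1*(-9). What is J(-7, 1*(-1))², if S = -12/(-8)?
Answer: 441/4 ≈ 110.25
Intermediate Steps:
S = 3/2 (S = -12*(-⅛) = 3/2 ≈ 1.5000)
J(D, Y) = 21/2 (J(D, Y) = 3/2 - 1*(-9) = 3/2 + 9 = 21/2)
J(-7, 1*(-1))² = (21/2)² = 441/4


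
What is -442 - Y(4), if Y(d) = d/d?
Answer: -443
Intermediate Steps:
Y(d) = 1
-442 - Y(4) = -442 - 1*1 = -442 - 1 = -443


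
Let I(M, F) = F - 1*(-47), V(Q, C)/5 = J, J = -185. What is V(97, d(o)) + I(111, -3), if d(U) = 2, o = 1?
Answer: -881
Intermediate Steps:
V(Q, C) = -925 (V(Q, C) = 5*(-185) = -925)
I(M, F) = 47 + F (I(M, F) = F + 47 = 47 + F)
V(97, d(o)) + I(111, -3) = -925 + (47 - 3) = -925 + 44 = -881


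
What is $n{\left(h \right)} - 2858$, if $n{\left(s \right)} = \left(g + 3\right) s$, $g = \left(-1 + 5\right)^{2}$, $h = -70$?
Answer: $-4188$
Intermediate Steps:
$g = 16$ ($g = 4^{2} = 16$)
$n{\left(s \right)} = 19 s$ ($n{\left(s \right)} = \left(16 + 3\right) s = 19 s$)
$n{\left(h \right)} - 2858 = 19 \left(-70\right) - 2858 = -1330 - 2858 = -4188$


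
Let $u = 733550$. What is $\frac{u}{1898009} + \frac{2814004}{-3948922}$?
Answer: $- \frac{1222136592468}{3747544748149} \approx -0.32612$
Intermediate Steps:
$\frac{u}{1898009} + \frac{2814004}{-3948922} = \frac{733550}{1898009} + \frac{2814004}{-3948922} = 733550 \cdot \frac{1}{1898009} + 2814004 \left(- \frac{1}{3948922}\right) = \frac{733550}{1898009} - \frac{1407002}{1974461} = - \frac{1222136592468}{3747544748149}$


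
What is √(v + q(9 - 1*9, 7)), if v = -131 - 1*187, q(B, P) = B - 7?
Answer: 5*I*√13 ≈ 18.028*I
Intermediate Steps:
q(B, P) = -7 + B
v = -318 (v = -131 - 187 = -318)
√(v + q(9 - 1*9, 7)) = √(-318 + (-7 + (9 - 1*9))) = √(-318 + (-7 + (9 - 9))) = √(-318 + (-7 + 0)) = √(-318 - 7) = √(-325) = 5*I*√13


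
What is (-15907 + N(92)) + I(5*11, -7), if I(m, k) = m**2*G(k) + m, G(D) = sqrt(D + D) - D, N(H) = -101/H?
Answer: 489615/92 + 3025*I*sqrt(14) ≈ 5321.9 + 11319.0*I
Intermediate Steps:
G(D) = -D + sqrt(2)*sqrt(D) (G(D) = sqrt(2*D) - D = sqrt(2)*sqrt(D) - D = -D + sqrt(2)*sqrt(D))
I(m, k) = m + m**2*(-k + sqrt(2)*sqrt(k)) (I(m, k) = m**2*(-k + sqrt(2)*sqrt(k)) + m = m + m**2*(-k + sqrt(2)*sqrt(k)))
(-15907 + N(92)) + I(5*11, -7) = (-15907 - 101/92) + (5*11)*(1 + (5*11)*(-1*(-7) + sqrt(2)*sqrt(-7))) = (-15907 - 101*1/92) + 55*(1 + 55*(7 + sqrt(2)*(I*sqrt(7)))) = (-15907 - 101/92) + 55*(1 + 55*(7 + I*sqrt(14))) = -1463545/92 + 55*(1 + (385 + 55*I*sqrt(14))) = -1463545/92 + 55*(386 + 55*I*sqrt(14)) = -1463545/92 + (21230 + 3025*I*sqrt(14)) = 489615/92 + 3025*I*sqrt(14)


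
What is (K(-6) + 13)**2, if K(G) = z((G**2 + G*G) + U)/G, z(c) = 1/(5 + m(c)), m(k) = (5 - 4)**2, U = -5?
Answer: 218089/1296 ≈ 168.28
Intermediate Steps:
m(k) = 1 (m(k) = 1**2 = 1)
z(c) = 1/6 (z(c) = 1/(5 + 1) = 1/6)
K(G) = 1/(6*G)
(K(-6) + 13)**2 = ((1/6)/(-6) + 13)**2 = ((1/6)*(-1/6) + 13)**2 = (-1/36 + 13)**2 = (467/36)**2 = 218089/1296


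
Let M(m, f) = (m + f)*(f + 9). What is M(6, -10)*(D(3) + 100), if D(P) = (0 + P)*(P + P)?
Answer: 472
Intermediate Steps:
M(m, f) = (9 + f)*(f + m) (M(m, f) = (f + m)*(9 + f) = (9 + f)*(f + m))
D(P) = 2*P**2 (D(P) = P*(2*P) = 2*P**2)
M(6, -10)*(D(3) + 100) = ((-10)**2 + 9*(-10) + 9*6 - 10*6)*(2*3**2 + 100) = (100 - 90 + 54 - 60)*(2*9 + 100) = 4*(18 + 100) = 4*118 = 472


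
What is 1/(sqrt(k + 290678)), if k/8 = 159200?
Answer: sqrt(1564278)/1564278 ≈ 0.00079955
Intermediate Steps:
k = 1273600 (k = 8*159200 = 1273600)
1/(sqrt(k + 290678)) = 1/(sqrt(1273600 + 290678)) = 1/(sqrt(1564278)) = sqrt(1564278)/1564278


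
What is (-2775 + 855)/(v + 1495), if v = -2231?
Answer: 60/23 ≈ 2.6087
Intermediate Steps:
(-2775 + 855)/(v + 1495) = (-2775 + 855)/(-2231 + 1495) = -1920/(-736) = -1920*(-1/736) = 60/23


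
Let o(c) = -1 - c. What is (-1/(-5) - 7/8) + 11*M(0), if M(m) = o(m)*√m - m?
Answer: -27/40 ≈ -0.67500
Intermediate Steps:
M(m) = -m + √m*(-1 - m) (M(m) = (-1 - m)*√m - m = √m*(-1 - m) - m = -m + √m*(-1 - m))
(-1/(-5) - 7/8) + 11*M(0) = (-1/(-5) - 7/8) + 11*(-1*0 - √0*(1 + 0)) = (-1*(-⅕) - 7*⅛) + 11*(0 - 1*0*1) = (⅕ - 7/8) + 11*(0 + 0) = -27/40 + 11*0 = -27/40 + 0 = -27/40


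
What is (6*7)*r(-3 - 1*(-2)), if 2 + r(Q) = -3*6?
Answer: -840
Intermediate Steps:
r(Q) = -20 (r(Q) = -2 - 3*6 = -2 - 18 = -20)
(6*7)*r(-3 - 1*(-2)) = (6*7)*(-20) = 42*(-20) = -840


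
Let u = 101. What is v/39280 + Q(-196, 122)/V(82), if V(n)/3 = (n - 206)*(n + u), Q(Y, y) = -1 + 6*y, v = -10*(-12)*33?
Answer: 3010841/33425316 ≈ 0.090077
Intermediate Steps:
v = 3960 (v = 120*33 = 3960)
V(n) = 3*(-206 + n)*(101 + n) (V(n) = 3*((n - 206)*(n + 101)) = 3*((-206 + n)*(101 + n)) = 3*(-206 + n)*(101 + n))
v/39280 + Q(-196, 122)/V(82) = 3960/39280 + (-1 + 6*122)/(-62418 - 315*82 + 3*82²) = 3960*(1/39280) + (-1 + 732)/(-62418 - 25830 + 3*6724) = 99/982 + 731/(-62418 - 25830 + 20172) = 99/982 + 731/(-68076) = 99/982 + 731*(-1/68076) = 99/982 - 731/68076 = 3010841/33425316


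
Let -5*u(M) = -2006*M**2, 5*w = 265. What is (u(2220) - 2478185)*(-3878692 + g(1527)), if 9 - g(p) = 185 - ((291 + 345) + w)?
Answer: -7658611969275205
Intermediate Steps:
w = 53 (w = (1/5)*265 = 53)
u(M) = 2006*M**2/5 (u(M) = -(-2006)*M**2/5 = 2006*M**2/5)
g(p) = 513 (g(p) = 9 - (185 - ((291 + 345) + 53)) = 9 - (185 - (636 + 53)) = 9 - (185 - 1*689) = 9 - (185 - 689) = 9 - 1*(-504) = 9 + 504 = 513)
(u(2220) - 2478185)*(-3878692 + g(1527)) = ((2006/5)*2220**2 - 2478185)*(-3878692 + 513) = ((2006/5)*4928400 - 2478185)*(-3878179) = (1977274080 - 2478185)*(-3878179) = 1974795895*(-3878179) = -7658611969275205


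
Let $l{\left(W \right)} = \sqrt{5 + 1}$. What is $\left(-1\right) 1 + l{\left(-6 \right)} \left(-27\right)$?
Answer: $-1 - 27 \sqrt{6} \approx -67.136$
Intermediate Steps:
$l{\left(W \right)} = \sqrt{6}$
$\left(-1\right) 1 + l{\left(-6 \right)} \left(-27\right) = \left(-1\right) 1 + \sqrt{6} \left(-27\right) = -1 - 27 \sqrt{6}$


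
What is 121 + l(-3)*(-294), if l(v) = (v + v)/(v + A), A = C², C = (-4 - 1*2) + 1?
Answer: 2213/11 ≈ 201.18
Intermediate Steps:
C = -5 (C = (-4 - 2) + 1 = -6 + 1 = -5)
A = 25 (A = (-5)² = 25)
l(v) = 2*v/(25 + v) (l(v) = (v + v)/(v + 25) = (2*v)/(25 + v) = 2*v/(25 + v))
121 + l(-3)*(-294) = 121 + (2*(-3)/(25 - 3))*(-294) = 121 + (2*(-3)/22)*(-294) = 121 + (2*(-3)*(1/22))*(-294) = 121 - 3/11*(-294) = 121 + 882/11 = 2213/11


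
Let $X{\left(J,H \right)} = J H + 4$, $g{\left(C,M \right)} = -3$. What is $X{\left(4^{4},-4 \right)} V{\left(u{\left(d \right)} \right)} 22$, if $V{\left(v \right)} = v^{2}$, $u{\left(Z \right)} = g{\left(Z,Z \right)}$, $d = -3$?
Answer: $-201960$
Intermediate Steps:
$u{\left(Z \right)} = -3$
$X{\left(J,H \right)} = 4 + H J$ ($X{\left(J,H \right)} = H J + 4 = 4 + H J$)
$X{\left(4^{4},-4 \right)} V{\left(u{\left(d \right)} \right)} 22 = \left(4 - 4 \cdot 4^{4}\right) \left(-3\right)^{2} \cdot 22 = \left(4 - 1024\right) 9 \cdot 22 = \left(-1020\right) 9 \cdot 22 = \left(-9180\right) 22 = -201960$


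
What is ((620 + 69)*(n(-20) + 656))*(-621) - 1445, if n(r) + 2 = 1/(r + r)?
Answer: -11192682971/40 ≈ -2.7982e+8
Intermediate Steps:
n(r) = -2 + 1/(2*r) (n(r) = -2 + 1/(r + r) = -2 + 1/(2*r))
((620 + 69)*(n(-20) + 656))*(-621) - 1445 = ((620 + 69)*((-2 + (1/2)/(-20)) + 656))*(-621) - 1445 = (689*((-2 + (1/2)*(-1/20)) + 656))*(-621) - 1445 = (689*((-2 - 1/40) + 656))*(-621) - 1445 = (689*(-81/40 + 656))*(-621) - 1445 = (689*(26159/40))*(-621) - 1445 = (18023551/40)*(-621) - 1445 = -11192625171/40 - 1445 = -11192682971/40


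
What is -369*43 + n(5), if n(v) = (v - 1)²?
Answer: -15851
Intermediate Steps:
n(v) = (-1 + v)²
-369*43 + n(5) = -369*43 + (-1 + 5)² = -15867 + 4² = -15867 + 16 = -15851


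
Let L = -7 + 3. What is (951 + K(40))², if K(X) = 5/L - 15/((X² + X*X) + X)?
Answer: 42084471025/46656 ≈ 9.0202e+5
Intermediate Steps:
L = -4
K(X) = -5/4 - 15/(X + 2*X²) (K(X) = 5/(-4) - 15/((X² + X*X) + X) = 5*(-¼) - 15/((X² + X²) + X) = -5/4 - 15/(2*X² + X) = -5/4 - 15/(X + 2*X²))
(951 + K(40))² = (951 + (5/4)*(-12 - 1*40 - 2*40²)/(40*(1 + 2*40)))² = (951 + (5/4)*(1/40)*(-12 - 40 - 2*1600)/(1 + 80))² = (951 + (5/4)*(1/40)*(-12 - 40 - 3200)/81)² = (951 + (5/4)*(1/40)*(1/81)*(-3252))² = (951 - 271/216)² = (205145/216)² = 42084471025/46656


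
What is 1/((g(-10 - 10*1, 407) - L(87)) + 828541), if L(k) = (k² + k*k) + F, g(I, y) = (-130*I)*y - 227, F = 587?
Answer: 1/1870789 ≈ 5.3453e-7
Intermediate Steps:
g(I, y) = -227 - 130*I*y (g(I, y) = -130*I*y - 227 = -227 - 130*I*y)
L(k) = 587 + 2*k² (L(k) = (k² + k*k) + 587 = (k² + k²) + 587 = 2*k² + 587 = 587 + 2*k²)
1/((g(-10 - 10*1, 407) - L(87)) + 828541) = 1/(((-227 - 130*(-10 - 10*1)*407) - (587 + 2*87²)) + 828541) = 1/(((-227 - 130*(-10 - 10)*407) - (587 + 2*7569)) + 828541) = 1/(((-227 - 130*(-20)*407) - (587 + 15138)) + 828541) = 1/(((-227 + 1058200) - 1*15725) + 828541) = 1/((1057973 - 15725) + 828541) = 1/(1042248 + 828541) = 1/1870789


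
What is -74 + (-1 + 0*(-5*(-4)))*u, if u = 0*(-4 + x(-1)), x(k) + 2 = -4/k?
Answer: -74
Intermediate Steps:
x(k) = -2 - 4/k
u = 0 (u = 0*(-4 + (-2 - 4/(-1))) = 0*(-4 + (-2 - 4*(-1))) = 0*(-4 + (-2 + 4)) = 0*(-4 + 2) = 0*(-2) = 0)
-74 + (-1 + 0*(-5*(-4)))*u = -74 + (-1 + 0*(-5*(-4)))*0 = -74 + (-1 + 0*20)*0 = -74 + (-1 + 0)*0 = -74 - 1*0 = -74 + 0 = -74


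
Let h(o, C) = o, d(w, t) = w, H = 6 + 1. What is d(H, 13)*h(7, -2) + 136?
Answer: 185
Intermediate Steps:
H = 7
d(H, 13)*h(7, -2) + 136 = 7*7 + 136 = 49 + 136 = 185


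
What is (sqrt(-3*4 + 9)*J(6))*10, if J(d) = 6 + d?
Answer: 120*I*sqrt(3) ≈ 207.85*I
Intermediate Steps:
(sqrt(-3*4 + 9)*J(6))*10 = (sqrt(-3*4 + 9)*(6 + 6))*10 = (sqrt(-12 + 9)*12)*10 = (sqrt(-3)*12)*10 = ((I*sqrt(3))*12)*10 = (12*I*sqrt(3))*10 = 120*I*sqrt(3)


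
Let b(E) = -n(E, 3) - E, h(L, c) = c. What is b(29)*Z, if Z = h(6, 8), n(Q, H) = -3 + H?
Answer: -232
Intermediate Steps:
Z = 8
b(E) = -E (b(E) = -(-3 + 3) - E = -1*0 - E = 0 - E = -E)
b(29)*Z = -1*29*8 = -29*8 = -232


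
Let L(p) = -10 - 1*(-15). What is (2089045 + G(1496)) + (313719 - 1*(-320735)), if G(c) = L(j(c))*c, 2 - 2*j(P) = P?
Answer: 2730979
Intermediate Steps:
j(P) = 1 - P/2
L(p) = 5 (L(p) = -10 + 15 = 5)
G(c) = 5*c
(2089045 + G(1496)) + (313719 - 1*(-320735)) = (2089045 + 5*1496) + (313719 - 1*(-320735)) = (2089045 + 7480) + (313719 + 320735) = 2096525 + 634454 = 2730979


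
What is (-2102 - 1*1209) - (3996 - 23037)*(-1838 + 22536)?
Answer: 394107307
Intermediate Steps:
(-2102 - 1*1209) - (3996 - 23037)*(-1838 + 22536) = (-2102 - 1209) - (-19041)*20698 = -3311 - 1*(-394110618) = -3311 + 394110618 = 394107307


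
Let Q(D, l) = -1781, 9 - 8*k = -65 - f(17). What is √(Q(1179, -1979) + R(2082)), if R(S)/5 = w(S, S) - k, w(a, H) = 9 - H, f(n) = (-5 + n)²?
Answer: I*√49129/2 ≈ 110.83*I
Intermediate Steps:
k = 109/4 (k = 9/8 - (-65 - (-5 + 17)²)/8 = 9/8 - (-65 - 1*12²)/8 = 9/8 - (-65 - 1*144)/8 = 9/8 - (-65 - 144)/8 = 9/8 - ⅛*(-209) = 9/8 + 209/8 = 109/4 ≈ 27.250)
R(S) = -365/4 - 5*S (R(S) = 5*((9 - S) - 1*109/4) = 5*((9 - S) - 109/4) = 5*(-73/4 - S) = -365/4 - 5*S)
√(Q(1179, -1979) + R(2082)) = √(-1781 + (-365/4 - 5*2082)) = √(-1781 + (-365/4 - 10410)) = √(-1781 - 42005/4) = √(-49129/4) = I*√49129/2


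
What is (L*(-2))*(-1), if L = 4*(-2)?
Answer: -16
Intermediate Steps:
L = -8
(L*(-2))*(-1) = -8*(-2)*(-1) = 16*(-1) = -16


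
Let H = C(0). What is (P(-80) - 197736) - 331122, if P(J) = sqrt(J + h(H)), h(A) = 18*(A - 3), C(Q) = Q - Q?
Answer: -528858 + I*sqrt(134) ≈ -5.2886e+5 + 11.576*I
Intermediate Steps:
C(Q) = 0
H = 0
h(A) = -54 + 18*A (h(A) = 18*(-3 + A) = -54 + 18*A)
P(J) = sqrt(-54 + J) (P(J) = sqrt(J + (-54 + 18*0)) = sqrt(J + (-54 + 0)) = sqrt(J - 54) = sqrt(-54 + J))
(P(-80) - 197736) - 331122 = (sqrt(-54 - 80) - 197736) - 331122 = (sqrt(-134) - 197736) - 331122 = (I*sqrt(134) - 197736) - 331122 = (-197736 + I*sqrt(134)) - 331122 = -528858 + I*sqrt(134)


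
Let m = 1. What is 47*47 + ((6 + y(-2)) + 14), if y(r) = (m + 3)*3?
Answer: 2241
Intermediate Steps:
y(r) = 12 (y(r) = (1 + 3)*3 = 4*3 = 12)
47*47 + ((6 + y(-2)) + 14) = 47*47 + ((6 + 12) + 14) = 2209 + (18 + 14) = 2209 + 32 = 2241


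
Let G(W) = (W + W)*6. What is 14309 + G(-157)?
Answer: 12425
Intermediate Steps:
G(W) = 12*W (G(W) = (2*W)*6 = 12*W)
14309 + G(-157) = 14309 + 12*(-157) = 14309 - 1884 = 12425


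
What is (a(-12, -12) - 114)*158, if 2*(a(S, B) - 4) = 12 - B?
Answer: -15484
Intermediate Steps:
a(S, B) = 10 - B/2 (a(S, B) = 4 + (12 - B)/2 = 4 + (6 - B/2) = 10 - B/2)
(a(-12, -12) - 114)*158 = ((10 - 1/2*(-12)) - 114)*158 = ((10 + 6) - 114)*158 = (16 - 114)*158 = -98*158 = -15484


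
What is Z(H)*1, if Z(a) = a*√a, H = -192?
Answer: -1536*I*√3 ≈ -2660.4*I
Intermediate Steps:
Z(a) = a^(3/2)
Z(H)*1 = (-192)^(3/2)*1 = -1536*I*√3*1 = -1536*I*√3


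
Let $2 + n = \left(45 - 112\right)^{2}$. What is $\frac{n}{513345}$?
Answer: $\frac{641}{73335} \approx 0.0087407$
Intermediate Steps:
$n = 4487$ ($n = -2 + \left(45 - 112\right)^{2} = -2 + \left(-67\right)^{2} = -2 + 4489 = 4487$)
$\frac{n}{513345} = \frac{4487}{513345} = 4487 \cdot \frac{1}{513345} = \frac{641}{73335}$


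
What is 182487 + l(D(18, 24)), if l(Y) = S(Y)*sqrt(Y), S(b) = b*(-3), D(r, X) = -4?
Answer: 182487 + 24*I ≈ 1.8249e+5 + 24.0*I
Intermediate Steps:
S(b) = -3*b
l(Y) = -3*Y**(3/2) (l(Y) = (-3*Y)*sqrt(Y) = -3*Y**(3/2))
182487 + l(D(18, 24)) = 182487 - (-24)*I = 182487 + 24*I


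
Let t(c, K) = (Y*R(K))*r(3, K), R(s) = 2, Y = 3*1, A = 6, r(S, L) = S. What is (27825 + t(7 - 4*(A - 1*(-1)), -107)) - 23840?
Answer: 4003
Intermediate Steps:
Y = 3
t(c, K) = 18 (t(c, K) = (3*2)*3 = 6*3 = 18)
(27825 + t(7 - 4*(A - 1*(-1)), -107)) - 23840 = (27825 + 18) - 23840 = 27843 - 23840 = 4003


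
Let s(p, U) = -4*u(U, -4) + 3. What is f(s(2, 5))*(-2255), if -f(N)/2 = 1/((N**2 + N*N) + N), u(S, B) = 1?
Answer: 4510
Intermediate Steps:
s(p, U) = -1 (s(p, U) = -4*1 + 3 = -4 + 3 = -1)
f(N) = -2/(N + 2*N**2) (f(N) = -2/((N**2 + N*N) + N) = -2/((N**2 + N**2) + N) = -2/(2*N**2 + N) = -2/(N + 2*N**2))
f(s(2, 5))*(-2255) = -2/(-1*(1 + 2*(-1)))*(-2255) = -2*(-1)/(1 - 2)*(-2255) = -2*(-1)/(-1)*(-2255) = -2*(-1)*(-1)*(-2255) = -2*(-2255) = 4510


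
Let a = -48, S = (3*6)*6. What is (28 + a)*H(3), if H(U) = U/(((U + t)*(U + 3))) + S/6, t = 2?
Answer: -362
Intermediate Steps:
S = 108 (S = 18*6 = 108)
H(U) = 18 + U/((2 + U)*(3 + U)) (H(U) = U/(((U + 2)*(U + 3))) + 108/6 = U/(((2 + U)*(3 + U))) + 108*(1/6) = U*(1/((2 + U)*(3 + U))) + 18 = U/((2 + U)*(3 + U)) + 18 = 18 + U/((2 + U)*(3 + U)))
(28 + a)*H(3) = (28 - 48)*((108 + 18*3**2 + 91*3)/(6 + 3**2 + 5*3)) = -20*(108 + 18*9 + 273)/(6 + 9 + 15) = -20*(108 + 162 + 273)/30 = -2*543/3 = -20*181/10 = -362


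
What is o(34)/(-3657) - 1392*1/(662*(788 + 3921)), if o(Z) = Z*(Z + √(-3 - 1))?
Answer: -1804378196/5700089103 - 68*I/3657 ≈ -0.31655 - 0.018594*I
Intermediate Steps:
o(Z) = Z*(Z + 2*I) (o(Z) = Z*(Z + √(-4)) = Z*(Z + 2*I))
o(34)/(-3657) - 1392*1/(662*(788 + 3921)) = (34*(34 + 2*I))/(-3657) - 1392*1/(662*(788 + 3921)) = (1156 + 68*I)*(-1/3657) - 1392/(662/(1/4709)) = (-1156/3657 - 68*I/3657) - 1392/(662/(1/4709)) = (-1156/3657 - 68*I/3657) - 1392/(662*4709) = (-1156/3657 - 68*I/3657) - 1392/3117358 = (-1156/3657 - 68*I/3657) - 1392*1/3117358 = (-1156/3657 - 68*I/3657) - 696/1558679 = -1804378196/5700089103 - 68*I/3657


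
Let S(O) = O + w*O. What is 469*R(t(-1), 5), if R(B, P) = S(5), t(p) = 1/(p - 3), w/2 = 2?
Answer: 11725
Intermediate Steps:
w = 4 (w = 2*2 = 4)
t(p) = 1/(-3 + p)
S(O) = 5*O (S(O) = O + 4*O = 5*O)
R(B, P) = 25 (R(B, P) = 5*5 = 25)
469*R(t(-1), 5) = 469*25 = 11725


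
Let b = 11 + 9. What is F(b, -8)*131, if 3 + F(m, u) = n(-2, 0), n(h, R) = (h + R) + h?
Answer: -917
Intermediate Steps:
b = 20
n(h, R) = R + 2*h (n(h, R) = (R + h) + h = R + 2*h)
F(m, u) = -7 (F(m, u) = -3 + (0 + 2*(-2)) = -3 + (0 - 4) = -3 - 4 = -7)
F(b, -8)*131 = -7*131 = -917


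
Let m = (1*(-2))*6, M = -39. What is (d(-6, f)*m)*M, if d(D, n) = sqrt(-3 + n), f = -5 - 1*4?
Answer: 936*I*sqrt(3) ≈ 1621.2*I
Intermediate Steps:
f = -9 (f = -5 - 4 = -9)
m = -12 (m = -2*6 = -12)
(d(-6, f)*m)*M = (sqrt(-3 - 9)*(-12))*(-39) = (sqrt(-12)*(-12))*(-39) = ((2*I*sqrt(3))*(-12))*(-39) = -24*I*sqrt(3)*(-39) = 936*I*sqrt(3)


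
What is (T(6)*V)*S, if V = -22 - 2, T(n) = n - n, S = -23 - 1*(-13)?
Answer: 0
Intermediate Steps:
S = -10 (S = -23 + 13 = -10)
T(n) = 0
V = -24
(T(6)*V)*S = (0*(-24))*(-10) = 0*(-10) = 0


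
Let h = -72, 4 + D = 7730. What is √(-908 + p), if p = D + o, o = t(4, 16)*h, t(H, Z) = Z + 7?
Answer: √5162 ≈ 71.847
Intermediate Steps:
D = 7726 (D = -4 + 7730 = 7726)
t(H, Z) = 7 + Z
o = -1656 (o = (7 + 16)*(-72) = 23*(-72) = -1656)
p = 6070 (p = 7726 - 1656 = 6070)
√(-908 + p) = √(-908 + 6070) = √5162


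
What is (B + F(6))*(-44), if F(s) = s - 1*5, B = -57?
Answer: 2464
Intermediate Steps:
F(s) = -5 + s (F(s) = s - 5 = -5 + s)
(B + F(6))*(-44) = (-57 + (-5 + 6))*(-44) = (-57 + 1)*(-44) = -56*(-44) = 2464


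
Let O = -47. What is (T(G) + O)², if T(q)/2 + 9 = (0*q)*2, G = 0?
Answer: 4225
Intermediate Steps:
T(q) = -18 (T(q) = -18 + 2*((0*q)*2) = -18 + 2*(0*2) = -18 + 2*0 = -18 + 0 = -18)
(T(G) + O)² = (-18 - 47)² = (-65)² = 4225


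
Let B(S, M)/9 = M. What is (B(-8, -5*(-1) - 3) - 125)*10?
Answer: -1070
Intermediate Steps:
B(S, M) = 9*M
(B(-8, -5*(-1) - 3) - 125)*10 = (9*(-5*(-1) - 3) - 125)*10 = (9*(5 - 3) - 125)*10 = (9*2 - 125)*10 = (18 - 125)*10 = -107*10 = -1070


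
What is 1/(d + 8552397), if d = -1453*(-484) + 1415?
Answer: 1/9257064 ≈ 1.0803e-7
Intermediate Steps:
d = 704667 (d = 703252 + 1415 = 704667)
1/(d + 8552397) = 1/(704667 + 8552397) = 1/9257064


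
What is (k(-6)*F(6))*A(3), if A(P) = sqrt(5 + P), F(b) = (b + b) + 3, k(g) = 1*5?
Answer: 150*sqrt(2) ≈ 212.13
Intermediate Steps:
k(g) = 5
F(b) = 3 + 2*b (F(b) = 2*b + 3 = 3 + 2*b)
(k(-6)*F(6))*A(3) = (5*(3 + 2*6))*sqrt(5 + 3) = (5*(3 + 12))*sqrt(8) = (5*15)*(2*sqrt(2)) = 75*(2*sqrt(2)) = 150*sqrt(2)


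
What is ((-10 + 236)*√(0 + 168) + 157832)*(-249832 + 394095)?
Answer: 22769317816 + 65206876*√42 ≈ 2.3192e+10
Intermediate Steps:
((-10 + 236)*√(0 + 168) + 157832)*(-249832 + 394095) = (226*√168 + 157832)*144263 = (226*(2*√42) + 157832)*144263 = (452*√42 + 157832)*144263 = (157832 + 452*√42)*144263 = 22769317816 + 65206876*√42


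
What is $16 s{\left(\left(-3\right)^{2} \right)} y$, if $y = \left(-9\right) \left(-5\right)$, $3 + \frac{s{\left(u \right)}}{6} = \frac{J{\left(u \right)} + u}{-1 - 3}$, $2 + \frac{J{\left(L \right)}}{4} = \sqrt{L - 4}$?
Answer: $-14040 - 4320 \sqrt{5} \approx -23700.0$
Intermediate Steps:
$J{\left(L \right)} = -8 + 4 \sqrt{-4 + L}$ ($J{\left(L \right)} = -8 + 4 \sqrt{L - 4} = -8 + 4 \sqrt{-4 + L}$)
$s{\left(u \right)} = -6 - 6 \sqrt{-4 + u} - \frac{3 u}{2}$ ($s{\left(u \right)} = -18 + 6 \frac{\left(-8 + 4 \sqrt{-4 + u}\right) + u}{-1 - 3} = -18 + 6 \frac{-8 + u + 4 \sqrt{-4 + u}}{-4} = -18 + 6 \left(-8 + u + 4 \sqrt{-4 + u}\right) \left(- \frac{1}{4}\right) = -18 + 6 \left(2 - \sqrt{-4 + u} - \frac{u}{4}\right) = -18 - \left(-12 + 6 \sqrt{-4 + u} + \frac{3 u}{2}\right) = -6 - 6 \sqrt{-4 + u} - \frac{3 u}{2}$)
$y = 45$
$16 s{\left(\left(-3\right)^{2} \right)} y = 16 \left(-6 - 6 \sqrt{-4 + \left(-3\right)^{2}} - \frac{3 \left(-3\right)^{2}}{2}\right) 45 = 16 \left(-6 - 6 \sqrt{-4 + 9} - \frac{27}{2}\right) 45 = 16 \left(-6 - 6 \sqrt{5} - \frac{27}{2}\right) 45 = 16 \left(- \frac{39}{2} - 6 \sqrt{5}\right) 45 = \left(-312 - 96 \sqrt{5}\right) 45 = -14040 - 4320 \sqrt{5}$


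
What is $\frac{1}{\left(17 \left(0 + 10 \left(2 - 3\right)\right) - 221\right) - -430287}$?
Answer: $\frac{1}{429896} \approx 2.3261 \cdot 10^{-6}$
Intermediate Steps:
$\frac{1}{\left(17 \left(0 + 10 \left(2 - 3\right)\right) - 221\right) - -430287} = \frac{1}{\left(17 \left(0 + 10 \left(-1\right)\right) - 221\right) + 430287} = \frac{1}{\left(17 \left(0 - 10\right) - 221\right) + 430287} = \frac{1}{\left(17 \left(-10\right) - 221\right) + 430287} = \frac{1}{\left(-170 - 221\right) + 430287} = \frac{1}{-391 + 430287} = \frac{1}{429896}$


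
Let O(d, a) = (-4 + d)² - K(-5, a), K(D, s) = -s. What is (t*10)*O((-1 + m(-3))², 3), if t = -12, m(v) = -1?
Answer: -360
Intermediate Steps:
O(d, a) = a + (-4 + d)² (O(d, a) = (-4 + d)² - (-1)*a = (-4 + d)² + a = a + (-4 + d)²)
(t*10)*O((-1 + m(-3))², 3) = (-12*10)*(3 + (-4 + (-1 - 1)²)²) = -120*(3 + (-4 + (-2)²)²) = -120*(3 + (-4 + 4)²) = -120*(3 + 0²) = -120*(3 + 0) = -120*3 = -360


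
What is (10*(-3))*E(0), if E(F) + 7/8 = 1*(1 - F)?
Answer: -15/4 ≈ -3.7500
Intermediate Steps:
E(F) = ⅛ - F (E(F) = -7/8 + 1*(1 - F) = -7/8 + (1 - F) = ⅛ - F)
(10*(-3))*E(0) = (10*(-3))*(⅛ - 1*0) = -30*(⅛ + 0) = -30*⅛ = -15/4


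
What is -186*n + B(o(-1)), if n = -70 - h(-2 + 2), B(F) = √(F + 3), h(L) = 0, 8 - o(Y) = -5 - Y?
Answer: 13020 + √15 ≈ 13024.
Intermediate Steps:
o(Y) = 13 + Y (o(Y) = 8 - (-5 - Y) = 8 + (5 + Y) = 13 + Y)
B(F) = √(3 + F)
n = -70 (n = -70 - 1*0 = -70 + 0 = -70)
-186*n + B(o(-1)) = -186*(-70) + √(3 + (13 - 1)) = 13020 + √(3 + 12) = 13020 + √15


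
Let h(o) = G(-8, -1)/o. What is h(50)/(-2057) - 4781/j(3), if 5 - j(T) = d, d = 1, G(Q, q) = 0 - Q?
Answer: -245862941/205700 ≈ -1195.3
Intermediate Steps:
G(Q, q) = -Q
j(T) = 4 (j(T) = 5 - 1*1 = 5 - 1 = 4)
h(o) = 8/o (h(o) = (-1*(-8))/o = 8/o)
h(50)/(-2057) - 4781/j(3) = (8/50)/(-2057) - 4781/4 = (8*(1/50))*(-1/2057) - 4781*1/4 = (4/25)*(-1/2057) - 4781/4 = -4/51425 - 4781/4 = -245862941/205700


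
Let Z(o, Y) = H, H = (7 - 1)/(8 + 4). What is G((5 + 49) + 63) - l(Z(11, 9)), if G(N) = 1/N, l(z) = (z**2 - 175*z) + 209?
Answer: -56975/468 ≈ -121.74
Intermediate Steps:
H = 1/2 (H = 6/12 = 6*(1/12) = 1/2 ≈ 0.50000)
Z(o, Y) = 1/2
l(z) = 209 + z**2 - 175*z
G((5 + 49) + 63) - l(Z(11, 9)) = 1/((5 + 49) + 63) - (209 + (1/2)**2 - 175*1/2) = 1/(54 + 63) - (209 + 1/4 - 175/2) = 1/117 - 1*487/4 = 1/117 - 487/4 = -56975/468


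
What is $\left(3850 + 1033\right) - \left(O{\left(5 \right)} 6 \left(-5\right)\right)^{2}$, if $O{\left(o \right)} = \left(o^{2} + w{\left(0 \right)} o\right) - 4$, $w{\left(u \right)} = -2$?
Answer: $-104017$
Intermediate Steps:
$O{\left(o \right)} = -4 + o^{2} - 2 o$ ($O{\left(o \right)} = \left(o^{2} - 2 o\right) - 4 = -4 + o^{2} - 2 o$)
$\left(3850 + 1033\right) - \left(O{\left(5 \right)} 6 \left(-5\right)\right)^{2} = \left(3850 + 1033\right) - \left(\left(-4 + 5^{2} - 10\right) 6 \left(-5\right)\right)^{2} = 4883 - \left(\left(-4 + 25 - 10\right) 6 \left(-5\right)\right)^{2} = 4883 - \left(11 \cdot 6 \left(-5\right)\right)^{2} = 4883 - \left(66 \left(-5\right)\right)^{2} = 4883 - \left(-330\right)^{2} = 4883 - 108900 = -104017$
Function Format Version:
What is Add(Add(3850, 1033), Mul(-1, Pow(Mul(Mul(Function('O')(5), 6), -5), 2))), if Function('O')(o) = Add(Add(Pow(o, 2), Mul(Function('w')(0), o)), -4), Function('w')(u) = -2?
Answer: -104017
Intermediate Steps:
Function('O')(o) = Add(-4, Pow(o, 2), Mul(-2, o)) (Function('O')(o) = Add(Add(Pow(o, 2), Mul(-2, o)), -4) = Add(-4, Pow(o, 2), Mul(-2, o)))
Add(Add(3850, 1033), Mul(-1, Pow(Mul(Mul(Function('O')(5), 6), -5), 2))) = Add(Add(3850, 1033), Mul(-1, Pow(Mul(Mul(Add(-4, Pow(5, 2), Mul(-2, 5)), 6), -5), 2))) = Add(4883, Mul(-1, Pow(Mul(Mul(Add(-4, 25, -10), 6), -5), 2))) = Add(4883, Mul(-1, Pow(Mul(Mul(11, 6), -5), 2))) = Add(4883, Mul(-1, Pow(Mul(66, -5), 2))) = Add(4883, Mul(-1, Pow(-330, 2))) = Add(4883, Mul(-1, 108900)) = Add(4883, -108900) = -104017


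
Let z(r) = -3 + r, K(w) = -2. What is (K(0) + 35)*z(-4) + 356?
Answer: 125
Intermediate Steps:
(K(0) + 35)*z(-4) + 356 = (-2 + 35)*(-3 - 4) + 356 = 33*(-7) + 356 = -231 + 356 = 125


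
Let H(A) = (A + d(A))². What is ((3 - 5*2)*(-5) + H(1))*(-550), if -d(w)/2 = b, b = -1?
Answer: -24200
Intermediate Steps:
d(w) = 2 (d(w) = -2*(-1) = 2)
H(A) = (2 + A)² (H(A) = (A + 2)² = (2 + A)²)
((3 - 5*2)*(-5) + H(1))*(-550) = ((3 - 5*2)*(-5) + (2 + 1)²)*(-550) = ((3 - 10)*(-5) + 3²)*(-550) = (-7*(-5) + 9)*(-550) = (35 + 9)*(-550) = 44*(-550) = -24200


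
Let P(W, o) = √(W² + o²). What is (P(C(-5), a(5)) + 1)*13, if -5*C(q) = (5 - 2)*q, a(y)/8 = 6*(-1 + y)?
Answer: 13 + 39*√4097 ≈ 2509.3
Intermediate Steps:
a(y) = -48 + 48*y (a(y) = 8*(6*(-1 + y)) = 8*(-6 + 6*y) = -48 + 48*y)
C(q) = -3*q/5 (C(q) = -(5 - 2)*q/5 = -3*q/5)
(P(C(-5), a(5)) + 1)*13 = (√((-⅗*(-5))² + (-48 + 48*5)²) + 1)*13 = (√(3² + (-48 + 240)²) + 1)*13 = (√(9 + 192²) + 1)*13 = (√(9 + 36864) + 1)*13 = (√36873 + 1)*13 = (3*√4097 + 1)*13 = (1 + 3*√4097)*13 = 13 + 39*√4097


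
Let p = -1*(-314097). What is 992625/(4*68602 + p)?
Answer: 198525/117701 ≈ 1.6867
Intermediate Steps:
p = 314097
992625/(4*68602 + p) = 992625/(4*68602 + 314097) = 992625/(274408 + 314097) = 992625/588505 = 992625*(1/588505) = 198525/117701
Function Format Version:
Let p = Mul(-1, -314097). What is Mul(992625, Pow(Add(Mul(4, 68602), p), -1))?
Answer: Rational(198525, 117701) ≈ 1.6867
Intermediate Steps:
p = 314097
Mul(992625, Pow(Add(Mul(4, 68602), p), -1)) = Mul(992625, Pow(Add(Mul(4, 68602), 314097), -1)) = Mul(992625, Pow(Add(274408, 314097), -1)) = Mul(992625, Pow(588505, -1)) = Mul(992625, Rational(1, 588505)) = Rational(198525, 117701)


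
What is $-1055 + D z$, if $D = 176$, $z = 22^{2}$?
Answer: $84129$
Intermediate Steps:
$z = 484$
$-1055 + D z = -1055 + 176 \cdot 484 = -1055 + 85184 = 84129$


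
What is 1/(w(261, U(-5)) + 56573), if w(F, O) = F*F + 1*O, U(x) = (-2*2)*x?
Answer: 1/124714 ≈ 8.0183e-6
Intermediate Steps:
U(x) = -4*x
w(F, O) = O + F**2 (w(F, O) = F**2 + O = O + F**2)
1/(w(261, U(-5)) + 56573) = 1/((-4*(-5) + 261**2) + 56573) = 1/((20 + 68121) + 56573) = 1/(68141 + 56573) = 1/124714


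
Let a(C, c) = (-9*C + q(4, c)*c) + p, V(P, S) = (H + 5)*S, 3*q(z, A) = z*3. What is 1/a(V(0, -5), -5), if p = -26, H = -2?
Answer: 1/89 ≈ 0.011236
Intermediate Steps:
q(z, A) = z (q(z, A) = (z*3)/3 = (3*z)/3 = z)
V(P, S) = 3*S (V(P, S) = (-2 + 5)*S = 3*S)
a(C, c) = -26 - 9*C + 4*c (a(C, c) = (-9*C + 4*c) - 26 = -26 - 9*C + 4*c)
1/a(V(0, -5), -5) = 1/(-26 - 27*(-5) + 4*(-5)) = 1/(-26 - 9*(-15) - 20) = 1/(-26 + 135 - 20) = 1/89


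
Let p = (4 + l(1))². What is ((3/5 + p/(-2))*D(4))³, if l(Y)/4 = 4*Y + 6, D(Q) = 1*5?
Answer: -113169204253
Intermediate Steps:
D(Q) = 5
l(Y) = 24 + 16*Y (l(Y) = 4*(4*Y + 6) = 4*(6 + 4*Y) = 24 + 16*Y)
p = 1936 (p = (4 + (24 + 16*1))² = (4 + (24 + 16))² = (4 + 40)² = 44² = 1936)
((3/5 + p/(-2))*D(4))³ = ((3/5 + 1936/(-2))*5)³ = ((3*(⅕) + 1936*(-½))*5)³ = ((⅗ - 968)*5)³ = (-4837/5*5)³ = (-4837)³ = -113169204253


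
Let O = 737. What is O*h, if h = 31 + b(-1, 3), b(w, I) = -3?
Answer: 20636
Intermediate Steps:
h = 28 (h = 31 - 3 = 28)
O*h = 737*28 = 20636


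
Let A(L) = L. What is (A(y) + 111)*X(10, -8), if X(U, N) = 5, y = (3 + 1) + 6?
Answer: 605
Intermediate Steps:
y = 10 (y = 4 + 6 = 10)
(A(y) + 111)*X(10, -8) = (10 + 111)*5 = 121*5 = 605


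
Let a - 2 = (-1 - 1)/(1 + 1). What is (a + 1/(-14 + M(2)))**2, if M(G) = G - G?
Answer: 169/196 ≈ 0.86224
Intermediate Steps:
M(G) = 0
a = 1 (a = 2 + (-1 - 1)/(1 + 1) = 2 - 2/2 = 2 - 2*1/2 = 2 - 1 = 1)
(a + 1/(-14 + M(2)))**2 = (1 + 1/(-14 + 0))**2 = (1 + 1/(-14))**2 = (1 - 1/14)**2 = (13/14)**2 = 169/196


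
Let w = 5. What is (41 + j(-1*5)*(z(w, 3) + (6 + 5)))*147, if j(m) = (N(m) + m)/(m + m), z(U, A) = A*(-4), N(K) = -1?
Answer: 29694/5 ≈ 5938.8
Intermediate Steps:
z(U, A) = -4*A
j(m) = (-1 + m)/(2*m) (j(m) = (-1 + m)/(m + m) = (-1 + m)/((2*m)) = (-1 + m)*(1/(2*m)) = (-1 + m)/(2*m))
(41 + j(-1*5)*(z(w, 3) + (6 + 5)))*147 = (41 + ((-1 - 1*5)/(2*((-1*5))))*(-4*3 + (6 + 5)))*147 = (41 + ((½)*(-1 - 5)/(-5))*(-12 + 11))*147 = (41 + ((½)*(-⅕)*(-6))*(-1))*147 = (41 + (⅗)*(-1))*147 = (41 - ⅗)*147 = (202/5)*147 = 29694/5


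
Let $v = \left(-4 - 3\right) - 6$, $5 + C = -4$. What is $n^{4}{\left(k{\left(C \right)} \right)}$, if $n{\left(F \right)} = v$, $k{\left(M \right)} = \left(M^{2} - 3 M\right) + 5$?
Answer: $28561$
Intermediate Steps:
$C = -9$ ($C = -5 - 4 = -9$)
$k{\left(M \right)} = 5 + M^{2} - 3 M$
$v = -13$ ($v = -7 - 6 = -13$)
$n{\left(F \right)} = -13$
$n^{4}{\left(k{\left(C \right)} \right)} = \left(-13\right)^{4} = 28561$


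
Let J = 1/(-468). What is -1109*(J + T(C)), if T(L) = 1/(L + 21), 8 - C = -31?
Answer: -18853/1170 ≈ -16.114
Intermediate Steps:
C = 39 (C = 8 - 1*(-31) = 8 + 31 = 39)
T(L) = 1/(21 + L)
J = -1/468 ≈ -0.0021368
-1109*(J + T(C)) = -1109*(-1/468 + 1/(21 + 39)) = -1109*(-1/468 + 1/60) = -1109*17/1170 = -18853/1170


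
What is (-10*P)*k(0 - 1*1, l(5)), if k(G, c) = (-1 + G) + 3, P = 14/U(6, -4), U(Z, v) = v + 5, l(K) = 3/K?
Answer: -140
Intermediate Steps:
U(Z, v) = 5 + v
P = 14 (P = 14/(5 - 4) = 14/1 = 14*1 = 14)
k(G, c) = 2 + G
(-10*P)*k(0 - 1*1, l(5)) = (-10*14)*(2 + (0 - 1*1)) = -140*(2 + (0 - 1)) = -140*(2 - 1) = -140*1 = -140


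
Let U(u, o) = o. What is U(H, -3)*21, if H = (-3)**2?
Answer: -63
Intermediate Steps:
H = 9
U(H, -3)*21 = -3*21 = -63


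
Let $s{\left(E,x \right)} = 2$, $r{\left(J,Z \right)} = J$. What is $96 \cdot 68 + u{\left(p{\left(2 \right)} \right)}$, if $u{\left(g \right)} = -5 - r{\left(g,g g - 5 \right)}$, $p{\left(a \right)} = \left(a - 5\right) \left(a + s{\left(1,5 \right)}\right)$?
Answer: $6535$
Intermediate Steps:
$p{\left(a \right)} = \left(-5 + a\right) \left(2 + a\right)$ ($p{\left(a \right)} = \left(a - 5\right) \left(a + 2\right) = \left(-5 + a\right) \left(2 + a\right)$)
$u{\left(g \right)} = -5 - g$
$96 \cdot 68 + u{\left(p{\left(2 \right)} \right)} = 96 \cdot 68 - \left(-1 - 6\right) = 6528 - -7 = 6528 + \left(-5 + 12\right) = 6528 + 7 = 6535$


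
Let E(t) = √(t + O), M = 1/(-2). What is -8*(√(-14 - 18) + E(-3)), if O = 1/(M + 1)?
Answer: I*(-8 - 32*√2) ≈ -53.255*I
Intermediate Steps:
M = -½ ≈ -0.50000
O = 2 (O = 1/(-½ + 1) = 1/(½) = 2)
E(t) = √(2 + t) (E(t) = √(t + 2) = √(2 + t))
-8*(√(-14 - 18) + E(-3)) = -8*(√(-14 - 18) + √(2 - 3)) = -8*(√(-32) + √(-1)) = -8*(4*I*√2 + I) = -8*(I + 4*I*√2) = -8*I - 32*I*√2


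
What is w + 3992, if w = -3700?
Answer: 292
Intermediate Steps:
w + 3992 = -3700 + 3992 = 292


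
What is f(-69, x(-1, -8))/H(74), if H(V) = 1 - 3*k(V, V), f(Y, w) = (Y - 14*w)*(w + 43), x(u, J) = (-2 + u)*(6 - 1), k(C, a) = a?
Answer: -3948/221 ≈ -17.864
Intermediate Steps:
x(u, J) = -10 + 5*u (x(u, J) = (-2 + u)*5 = -10 + 5*u)
f(Y, w) = (43 + w)*(Y - 14*w) (f(Y, w) = (Y - 14*w)*(43 + w) = (43 + w)*(Y - 14*w))
H(V) = 1 - 3*V
f(-69, x(-1, -8))/H(74) = (-602*(-10 + 5*(-1)) - 14*(-10 + 5*(-1))² + 43*(-69) - 69*(-10 + 5*(-1)))/(1 - 3*74) = (-602*(-10 - 5) - 14*(-10 - 5)² - 2967 - 69*(-10 - 5))/(1 - 222) = (-602*(-15) - 14*(-15)² - 2967 - 69*(-15))/(-221) = (9030 - 14*225 - 2967 + 1035)*(-1/221) = (9030 - 3150 - 2967 + 1035)*(-1/221) = 3948*(-1/221) = -3948/221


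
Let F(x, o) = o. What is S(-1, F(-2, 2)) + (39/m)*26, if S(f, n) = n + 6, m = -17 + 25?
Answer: 539/4 ≈ 134.75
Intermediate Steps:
m = 8
S(f, n) = 6 + n
S(-1, F(-2, 2)) + (39/m)*26 = (6 + 2) + (39/8)*26 = 8 + (39*(1/8))*26 = 8 + (39/8)*26 = 8 + 507/4 = 539/4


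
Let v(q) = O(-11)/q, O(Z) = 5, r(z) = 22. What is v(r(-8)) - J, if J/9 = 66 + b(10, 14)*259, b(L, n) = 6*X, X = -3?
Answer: 910013/22 ≈ 41364.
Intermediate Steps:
v(q) = 5/q
b(L, n) = -18 (b(L, n) = 6*(-3) = -18)
J = -41364 (J = 9*(66 - 18*259) = 9*(66 - 4662) = 9*(-4596) = -41364)
v(r(-8)) - J = 5/22 - 1*(-41364) = 5*(1/22) + 41364 = 5/22 + 41364 = 910013/22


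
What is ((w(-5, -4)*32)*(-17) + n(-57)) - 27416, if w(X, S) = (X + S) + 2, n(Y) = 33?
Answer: -23575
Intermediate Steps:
w(X, S) = 2 + S + X (w(X, S) = (S + X) + 2 = 2 + S + X)
((w(-5, -4)*32)*(-17) + n(-57)) - 27416 = (((2 - 4 - 5)*32)*(-17) + 33) - 27416 = (-7*32*(-17) + 33) - 27416 = (-224*(-17) + 33) - 27416 = (3808 + 33) - 27416 = 3841 - 27416 = -23575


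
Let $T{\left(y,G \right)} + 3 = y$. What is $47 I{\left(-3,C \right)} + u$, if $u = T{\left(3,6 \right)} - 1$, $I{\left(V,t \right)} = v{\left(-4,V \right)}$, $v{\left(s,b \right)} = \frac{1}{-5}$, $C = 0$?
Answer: $- \frac{52}{5} \approx -10.4$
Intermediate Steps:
$T{\left(y,G \right)} = -3 + y$
$v{\left(s,b \right)} = - \frac{1}{5}$
$I{\left(V,t \right)} = - \frac{1}{5}$
$u = -1$ ($u = \left(-3 + 3\right) - 1 = 0 - 1 = -1$)
$47 I{\left(-3,C \right)} + u = 47 \left(- \frac{1}{5}\right) - 1 = - \frac{47}{5} - 1 = - \frac{52}{5}$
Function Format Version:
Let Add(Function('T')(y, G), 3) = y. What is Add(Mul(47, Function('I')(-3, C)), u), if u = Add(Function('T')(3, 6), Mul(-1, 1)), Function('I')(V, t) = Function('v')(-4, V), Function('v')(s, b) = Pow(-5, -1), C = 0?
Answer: Rational(-52, 5) ≈ -10.400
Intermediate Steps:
Function('T')(y, G) = Add(-3, y)
Function('v')(s, b) = Rational(-1, 5)
Function('I')(V, t) = Rational(-1, 5)
u = -1 (u = Add(Add(-3, 3), Mul(-1, 1)) = Add(0, -1) = -1)
Add(Mul(47, Function('I')(-3, C)), u) = Add(Mul(47, Rational(-1, 5)), -1) = Add(Rational(-47, 5), -1) = Rational(-52, 5)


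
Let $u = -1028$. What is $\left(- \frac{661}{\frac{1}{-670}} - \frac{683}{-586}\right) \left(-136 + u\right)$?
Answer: $- \frac{151042096746}{293} \approx -5.155 \cdot 10^{8}$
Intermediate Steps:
$\left(- \frac{661}{\frac{1}{-670}} - \frac{683}{-586}\right) \left(-136 + u\right) = \left(- \frac{661}{\frac{1}{-670}} - \frac{683}{-586}\right) \left(-136 - 1028\right) = \left(- \frac{661}{- \frac{1}{670}} - - \frac{683}{586}\right) \left(-1164\right) = \left(\left(-661\right) \left(-670\right) + \frac{683}{586}\right) \left(-1164\right) = \left(442870 + \frac{683}{586}\right) \left(-1164\right) = \frac{259522503}{586} \left(-1164\right) = - \frac{151042096746}{293}$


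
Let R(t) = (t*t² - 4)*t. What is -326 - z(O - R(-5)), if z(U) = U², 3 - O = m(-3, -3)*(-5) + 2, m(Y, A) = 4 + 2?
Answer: -377322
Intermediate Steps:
m(Y, A) = 6
O = 31 (O = 3 - (6*(-5) + 2) = 3 - (-30 + 2) = 3 - 1*(-28) = 3 + 28 = 31)
R(t) = t*(-4 + t³) (R(t) = (t³ - 4)*t = (-4 + t³)*t = t*(-4 + t³))
-326 - z(O - R(-5)) = -326 - (31 - (-5)*(-4 + (-5)³))² = -326 - (31 - (-5)*(-4 - 125))² = -326 - (31 - (-5)*(-129))² = -326 - (31 - 1*645)² = -326 - (31 - 645)² = -326 - 1*(-614)² = -326 - 1*376996 = -326 - 376996 = -377322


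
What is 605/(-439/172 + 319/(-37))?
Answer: -3850220/71111 ≈ -54.144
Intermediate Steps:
605/(-439/172 + 319/(-37)) = 605/(-439*1/172 + 319*(-1/37)) = 605/(-439/172 - 319/37) = 605/(-71111/6364) = 605*(-6364/71111) = -3850220/71111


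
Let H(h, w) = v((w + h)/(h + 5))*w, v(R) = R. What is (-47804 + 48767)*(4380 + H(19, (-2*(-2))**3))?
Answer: 4431084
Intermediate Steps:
H(h, w) = w*(h + w)/(5 + h) (H(h, w) = ((w + h)/(h + 5))*w = ((h + w)/(5 + h))*w = w*(h + w)/(5 + h))
(-47804 + 48767)*(4380 + H(19, (-2*(-2))**3)) = (-47804 + 48767)*(4380 + (-2*(-2))**3*(19 + (-2*(-2))**3)/(5 + 19)) = 963*(4380 + 4**3*(19 + 4**3)/24) = 963*(4380 + 64*(1/24)*(19 + 64)) = 963*(4380 + 64*(1/24)*83) = 963*(4380 + 664/3) = 963*(13804/3) = 4431084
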